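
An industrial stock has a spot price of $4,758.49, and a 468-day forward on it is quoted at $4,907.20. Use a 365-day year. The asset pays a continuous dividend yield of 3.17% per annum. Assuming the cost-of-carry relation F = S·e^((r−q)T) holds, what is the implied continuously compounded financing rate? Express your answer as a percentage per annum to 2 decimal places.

5.57%

From F = S·e^((r−q)T): (r − q) = ln(F/S)/T
ln(4907.20/4758.49) = ln(1.031252) = 0.030774
(r − q) = 0.030774 / (468/365) = 0.024001
r = ln(F/S)/T + q = 0.024001 + 0.0317 = 0.055701
r = 5.57%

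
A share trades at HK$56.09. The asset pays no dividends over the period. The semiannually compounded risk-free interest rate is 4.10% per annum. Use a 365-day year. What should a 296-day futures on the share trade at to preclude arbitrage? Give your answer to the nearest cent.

HK$57.97

F = S · (1+r/2)^(2T)
= 56.09 × 1.033461
F = HK$57.97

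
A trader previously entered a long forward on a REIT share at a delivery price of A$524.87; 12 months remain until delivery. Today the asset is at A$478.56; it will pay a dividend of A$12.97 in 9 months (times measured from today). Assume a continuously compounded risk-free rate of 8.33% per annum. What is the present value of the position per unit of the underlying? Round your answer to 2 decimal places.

PV(remaining dividends) I = 12.97·e^(−0.0833·9/12) = 12.1845
Current forward F = (S − I)·e^(rT) = (478.56 − 12.1845)·e^(0.0833·12/12) = 466.3755 × 1.086868 = 506.8886
Value (long) = (F − K)·e^(−rT) = (506.8886 − 524.87) × 0.920075 = -16.5442
Value = -A$16.54

-A$16.54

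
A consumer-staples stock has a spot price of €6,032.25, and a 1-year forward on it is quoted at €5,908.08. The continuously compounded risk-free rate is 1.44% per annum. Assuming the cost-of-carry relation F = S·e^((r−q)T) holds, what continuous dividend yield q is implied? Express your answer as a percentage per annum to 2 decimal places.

3.52%

From F = S·e^((r−q)T): (r − q) = ln(F/S)/T
ln(5908.08/6032.25) = ln(0.979416) = -0.020799
(r − q) = -0.020799 / (1) = -0.020799
q = r − ln(F/S)/T = 0.0144 + 0.020799 = 0.035199
q = 3.52%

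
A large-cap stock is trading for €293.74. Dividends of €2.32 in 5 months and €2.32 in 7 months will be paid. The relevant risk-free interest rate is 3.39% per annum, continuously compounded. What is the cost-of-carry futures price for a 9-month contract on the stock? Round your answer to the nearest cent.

PV(dividends) I = 2.32·e^(−0.0339·5/12) + 2.32·e^(−0.0339·7/12)
I = 2.2875 + 2.2746 = 4.5621
F = (S − I)·e^(rT) = (293.74 − 4.5621) · e^(0.0339·9/12)
= 289.1779 · e^0.025425 = 289.1779 × 1.025751 = €296.62

€296.62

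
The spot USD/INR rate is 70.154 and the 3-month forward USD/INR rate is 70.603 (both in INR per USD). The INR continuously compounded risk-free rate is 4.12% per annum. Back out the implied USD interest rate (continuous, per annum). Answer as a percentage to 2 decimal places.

F = S·e^((r_INR − r_USD)T) ⇒ r_USD = r_INR − ln(F/S)/T
ln(70.603/70.154) = 0.006380; /(3/12) = 0.025520
r_USD = 0.0412 − 0.025520 = 0.015680
r_USD = 1.57%

1.57%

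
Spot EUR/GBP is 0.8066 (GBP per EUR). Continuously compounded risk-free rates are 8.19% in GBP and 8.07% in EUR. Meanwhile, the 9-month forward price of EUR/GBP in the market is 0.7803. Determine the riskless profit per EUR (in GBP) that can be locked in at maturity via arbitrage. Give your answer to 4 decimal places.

Fair forward: F* = S·e^(carry·T), with carry = (r_GBP − r_EUR) = 0.0819 − 0.0807 = 0.0012
F* = 0.8066 · e^(0.0012 × 9/12) = 0.8066 · e^0.000900 = 0.8066 × 1.000900 = 0.8073
Market 0.7803 < fair 0.8073: forward underpriced → reverse cash-and-carry (short spot, go long the forward).
At maturity, profit = |F_mkt − F*| = |0.7803 − 0.8073| = 0.0270 per EUR (in GBP)

0.0270 per EUR (in GBP)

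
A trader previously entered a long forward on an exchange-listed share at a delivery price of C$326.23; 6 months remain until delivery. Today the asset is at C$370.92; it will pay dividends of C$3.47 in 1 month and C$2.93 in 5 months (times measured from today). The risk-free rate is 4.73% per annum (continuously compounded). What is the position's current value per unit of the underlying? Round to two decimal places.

C$45.99

PV(remaining dividends) I = 3.47·e^(−0.0473·1/12) + 2.93·e^(−0.0473·5/12) = 6.3292
Current forward F = (S − I)·e^(rT) = (370.92 − 6.3292)·e^(0.0473·6/12) = 364.5908 × 1.023932 = 373.3162
Value (long) = (F − K)·e^(−rT) = (373.3162 − 326.23) × 0.976627 = 45.9857
Value = C$45.99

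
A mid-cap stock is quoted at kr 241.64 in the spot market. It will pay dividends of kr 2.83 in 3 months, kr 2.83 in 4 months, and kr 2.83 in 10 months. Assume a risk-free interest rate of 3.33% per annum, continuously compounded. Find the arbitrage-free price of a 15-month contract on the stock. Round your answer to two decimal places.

kr 243.20

PV(dividends) I = 2.83·e^(−0.0333·3/12) + 2.83·e^(−0.0333·4/12) + 2.83·e^(−0.0333·10/12)
I = 2.8065 + 2.7988 + 2.7525 = 8.3578
F = (S − I)·e^(rT) = (241.64 − 8.3578) · e^(0.0333·15/12)
= 233.2822 · e^0.041625 = 233.2822 × 1.042503 = kr 243.20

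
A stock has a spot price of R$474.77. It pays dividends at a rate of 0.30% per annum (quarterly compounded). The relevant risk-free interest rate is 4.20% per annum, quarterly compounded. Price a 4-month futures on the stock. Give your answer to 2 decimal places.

R$480.95

F = S · (1+r/4)^(4T) / (1+q/4)^(4T)
= 474.77 × 1.014024 / 1.001000 = 474.77 × 1.013011
F = R$480.95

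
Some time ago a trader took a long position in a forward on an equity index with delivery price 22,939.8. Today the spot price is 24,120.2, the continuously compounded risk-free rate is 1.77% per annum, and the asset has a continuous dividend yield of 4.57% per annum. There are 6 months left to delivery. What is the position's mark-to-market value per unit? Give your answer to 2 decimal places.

837.62

Current fair forward for the remaining 6 months: F = S·e^((r − q)·T), (r − q) = 0.0177 − 0.0457 = -0.0280
F = 24120.2 · e^(-0.0280 × 6/12) = 24120.2 × 0.98609754 = 23784.8699
Value of long forward = (F − K)·e^(−rT) = (23784.8699 − 22939.8) · e^(−0.0177·6/12)
= 845.0699 × 0.99118905 = 837.62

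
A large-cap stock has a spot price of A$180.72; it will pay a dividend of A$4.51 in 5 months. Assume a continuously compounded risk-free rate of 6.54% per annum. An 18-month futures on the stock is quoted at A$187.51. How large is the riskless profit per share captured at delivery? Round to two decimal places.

A$7.00 per share

PV(dividends) I = 4.51·e^(−0.0654·5/12) = 4.3888
Fair futures F* = (S − I)·e^(rT) = (180.72 − 4.3888)·e^0.098100 = 176.3312 × 1.103073 = 194.5062
Market A$187.51 < fair 194.5062: forward underpriced → reverse cash-and-carry (short the stock, invest proceeds at r, pay the dividends, go long the forward).
Profit at T = |F_mkt − F*| = |187.51 − 194.5062| = A$7.00 per share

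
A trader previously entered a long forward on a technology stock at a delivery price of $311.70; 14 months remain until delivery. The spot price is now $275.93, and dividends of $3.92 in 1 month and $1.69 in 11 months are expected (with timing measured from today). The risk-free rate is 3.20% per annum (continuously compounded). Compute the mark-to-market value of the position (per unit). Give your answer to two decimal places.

PV(remaining dividends) I = 3.92·e^(−0.0320·1/12) + 1.69·e^(−0.0320·11/12) = 5.5507
Current forward F = (S − I)·e^(rT) = (275.93 − 5.5507)·e^(0.0320·14/12) = 270.3793 × 1.038039 = 280.6643
Value (long) = (F − K)·e^(−rT) = (280.6643 − 311.70) × 0.963355 = -29.8984
Value = -$29.90

-$29.90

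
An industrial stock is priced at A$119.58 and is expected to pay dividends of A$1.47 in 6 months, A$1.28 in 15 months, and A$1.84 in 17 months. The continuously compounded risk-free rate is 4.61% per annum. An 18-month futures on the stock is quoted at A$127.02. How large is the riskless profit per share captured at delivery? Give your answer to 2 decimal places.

PV(dividends) I = 1.47·e^(−0.0461·6/12) + 1.28·e^(−0.0461·15/12) + 1.84·e^(−0.0461·17/12) = 4.3685
Fair futures F* = (S − I)·e^(rT) = (119.58 − 4.3685)·e^0.069150 = 115.2115 × 1.071597 = 123.4603
Market A$127.02 > fair 123.4603: forward overpriced → cash-and-carry (borrow at r, buy the stock and collect the dividends, short the forward).
Profit at T = |F_mkt − F*| = |127.02 − 123.4603| = A$3.56 per share

A$3.56 per share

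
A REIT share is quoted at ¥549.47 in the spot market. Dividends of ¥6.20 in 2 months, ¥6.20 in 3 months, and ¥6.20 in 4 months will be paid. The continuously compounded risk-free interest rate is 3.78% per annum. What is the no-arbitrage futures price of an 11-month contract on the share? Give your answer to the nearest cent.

PV(dividends) I = 6.20·e^(−0.0378·2/12) + 6.20·e^(−0.0378·3/12) + 6.20·e^(−0.0378·4/12)
I = 6.1611 + 6.1417 + 6.1224 = 18.4252
F = (S − I)·e^(rT) = (549.47 − 18.4252) · e^(0.0378·11/12)
= 531.0448 · e^0.034650 = 531.0448 × 1.035257 = ¥549.77

¥549.77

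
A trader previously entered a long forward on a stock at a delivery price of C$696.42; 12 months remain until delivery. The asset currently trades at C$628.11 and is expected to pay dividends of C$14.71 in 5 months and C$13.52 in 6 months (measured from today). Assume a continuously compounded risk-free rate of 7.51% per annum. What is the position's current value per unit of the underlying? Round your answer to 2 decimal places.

PV(remaining dividends) I = 14.71·e^(−0.0751·5/12) + 13.52·e^(−0.0751·6/12) = 27.2786
Current forward F = (S − I)·e^(rT) = (628.11 − 27.2786)·e^(0.0751·12/12) = 600.8314 × 1.077992 = 647.6914
Value (long) = (F − K)·e^(−rT) = (647.6914 − 696.42) × 0.927651 = -45.2031
Value = -C$45.20

-C$45.20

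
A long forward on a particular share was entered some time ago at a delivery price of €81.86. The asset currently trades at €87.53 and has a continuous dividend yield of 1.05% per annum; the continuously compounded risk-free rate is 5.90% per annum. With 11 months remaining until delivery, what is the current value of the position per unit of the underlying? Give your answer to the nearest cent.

€9.14

Current fair forward for the remaining 11 months: F = S·e^((r − q)·T), (r − q) = 0.0590 − 0.0105 = 0.0485
F = 87.53 · e^(0.0485 × 11/12) = 87.53 × 1.045461 = 91.5092
Value of long forward = (F − K)·e^(−rT) = (91.5092 − 81.86) · e^(−0.0590·11/12)
= 9.6492 × 0.947353 = 9.14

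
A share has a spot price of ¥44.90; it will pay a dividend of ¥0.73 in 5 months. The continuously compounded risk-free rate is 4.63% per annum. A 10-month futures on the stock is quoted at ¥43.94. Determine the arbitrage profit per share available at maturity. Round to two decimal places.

¥1.98 per share

PV(dividends) I = 0.73·e^(−0.0463·5/12) = 0.7161
Fair futures F* = (S − I)·e^(rT) = (44.90 − 0.7161)·e^0.038583 = 44.1839 × 1.039337 = 45.9220
Market ¥43.94 < fair 45.9220: forward underpriced → reverse cash-and-carry (short the stock, invest proceeds at r, pay the dividends, go long the forward).
Profit at T = |F_mkt − F*| = |43.94 − 45.9220| = ¥1.98 per share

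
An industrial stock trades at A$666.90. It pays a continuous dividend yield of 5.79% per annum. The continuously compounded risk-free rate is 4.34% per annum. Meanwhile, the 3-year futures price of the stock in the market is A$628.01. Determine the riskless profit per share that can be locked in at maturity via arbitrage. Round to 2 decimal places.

Fair futures: F* = S·e^(carry·T), with carry = (r − q) = 0.0434 − 0.0579 = -0.0145
F* = 666.90 · e^(-0.0145 × 3) = 666.90 · e^-0.043500 = 666.90 × 0.957433 = A$638.5121
Market A$628.01 < fair A$638.5121: forward underpriced → reverse cash-and-carry (short spot, go long the forward).
At maturity, profit = |F_mkt − F*| = |628.01 − 638.5121| = A$10.50 per share

A$10.50 per share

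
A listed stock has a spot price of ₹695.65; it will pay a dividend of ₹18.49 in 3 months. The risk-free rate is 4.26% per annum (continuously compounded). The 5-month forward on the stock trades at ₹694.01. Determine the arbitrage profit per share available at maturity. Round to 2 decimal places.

₹4.52 per share

PV(dividends) I = 18.49·e^(−0.0426·3/12) = 18.2941
Fair forward F* = (S − I)·e^(rT) = (695.65 − 18.2941)·e^0.017750 = 677.3559 × 1.017908 = 689.4860
Market ₹694.01 > fair 689.4860: forward overpriced → cash-and-carry (borrow at r, buy the stock and collect the dividends, short the forward).
Profit at T = |F_mkt − F*| = |694.01 − 689.4860| = ₹4.52 per share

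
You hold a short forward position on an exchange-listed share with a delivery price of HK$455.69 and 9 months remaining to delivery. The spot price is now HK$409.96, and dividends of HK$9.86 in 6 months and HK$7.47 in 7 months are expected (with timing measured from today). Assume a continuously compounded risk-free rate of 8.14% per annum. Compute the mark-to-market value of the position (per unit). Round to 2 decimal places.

HK$35.33

PV(remaining dividends) I = 9.86·e^(−0.0814·6/12) + 7.47·e^(−0.0814·7/12) = 16.5903
Current forward F = (S − I)·e^(rT) = (409.96 − 16.5903)·e^(0.0814·9/12) = 393.3697 × 1.062952 = 418.1331
Value (long) = (F − K)·e^(−rT) = (418.1331 − 455.69) × 0.940776 = -35.3326
Short position value = −(long value) = HK$35.33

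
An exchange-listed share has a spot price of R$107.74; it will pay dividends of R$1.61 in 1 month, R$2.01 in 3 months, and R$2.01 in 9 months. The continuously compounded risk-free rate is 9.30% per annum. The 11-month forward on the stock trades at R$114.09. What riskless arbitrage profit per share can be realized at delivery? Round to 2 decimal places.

R$2.68 per share

PV(dividends) I = 1.61·e^(−0.0930·1/12) + 2.01·e^(−0.0930·3/12) + 2.01·e^(−0.0930·9/12) = 5.4360
Fair forward F* = (S − I)·e^(rT) = (107.74 − 5.4360)·e^0.085250 = 102.3040 × 1.088989 = 111.4079
Market R$114.09 > fair 111.4079: forward overpriced → cash-and-carry (borrow at r, buy the stock and collect the dividends, short the forward).
Profit at T = |F_mkt − F*| = |114.09 − 111.4079| = R$2.68 per share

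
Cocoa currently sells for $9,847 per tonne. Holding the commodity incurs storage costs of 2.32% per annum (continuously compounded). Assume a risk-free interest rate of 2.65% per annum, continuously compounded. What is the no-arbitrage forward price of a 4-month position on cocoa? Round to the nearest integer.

Net carry = r + u − y = 0.0265 + 0.0232 − 0.0000 = 0.0497
F = S·e^((r+u−y)T) = 9847 · e^(0.0497 × 4/12) = 9847 · e^0.016567
= 9847 × 1.016705 = $10,011 per tonne

$10,011 per tonne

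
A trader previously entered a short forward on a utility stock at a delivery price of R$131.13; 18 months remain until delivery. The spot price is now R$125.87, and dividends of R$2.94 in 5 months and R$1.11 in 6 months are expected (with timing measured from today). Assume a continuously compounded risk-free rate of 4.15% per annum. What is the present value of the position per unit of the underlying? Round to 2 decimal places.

PV(remaining dividends) I = 2.94·e^(−0.0415·5/12) + 1.11·e^(−0.0415·6/12) = 3.9768
Current forward F = (S − I)·e^(rT) = (125.87 − 3.9768)·e^(0.0415·18/12) = 121.8932 × 1.064228 = 129.7222
Value (long) = (F − K)·e^(−rT) = (129.7222 − 131.13) × 0.939648 = -1.3228
Short position value = −(long value) = R$1.32

R$1.32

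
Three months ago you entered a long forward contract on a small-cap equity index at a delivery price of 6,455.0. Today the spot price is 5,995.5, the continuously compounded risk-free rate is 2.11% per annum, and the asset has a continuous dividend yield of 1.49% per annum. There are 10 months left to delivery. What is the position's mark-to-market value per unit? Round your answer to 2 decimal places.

-420.98

Current fair forward for the remaining 10 months: F = S·e^((r − q)·T), (r − q) = 0.0211 − 0.0149 = 0.0062
F = 5995.5 · e^(0.0062 × 10/12) = 5995.5 × 1.00518004 = 6026.5569
Value of long forward = (F − K)·e^(−rT) = (6026.5569 − 6455.0) · e^(−0.0211·10/12)
= -428.4431 × 0.98257035 = -420.98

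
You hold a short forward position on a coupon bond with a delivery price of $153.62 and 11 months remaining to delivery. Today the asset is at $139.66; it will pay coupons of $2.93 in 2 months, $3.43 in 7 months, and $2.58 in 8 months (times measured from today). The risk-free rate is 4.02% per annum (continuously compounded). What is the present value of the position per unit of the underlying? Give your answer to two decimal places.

$17.17

PV(remaining coupons) I = 2.93·e^(−0.0402·2/12) + 3.43·e^(−0.0402·7/12) + 2.58·e^(−0.0402·8/12) = 8.7727
Current forward F = (S − I)·e^(rT) = (139.66 − 8.7727)·e^(0.0402·11/12) = 130.8873 × 1.037537 = 135.8004
Value (long) = (F − K)·e^(−rT) = (135.8004 − 153.62) × 0.963821 = -17.1749
Short position value = −(long value) = $17.17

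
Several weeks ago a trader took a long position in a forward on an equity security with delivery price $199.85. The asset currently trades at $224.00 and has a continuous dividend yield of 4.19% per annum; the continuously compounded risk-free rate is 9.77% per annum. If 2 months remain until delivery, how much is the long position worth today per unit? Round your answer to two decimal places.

$25.82

Current fair forward for the remaining 2 months: F = S·e^((r − q)·T), (r − q) = 0.0977 − 0.0419 = 0.0558
F = 224.00 · e^(0.0558 × 2/12) = 224.00 × 1.009343 = 226.0928
Value of long forward = (F − K)·e^(−rT) = (226.0928 − 199.85) · e^(−0.0977·2/12)
= 26.2428 × 0.983849 = 25.82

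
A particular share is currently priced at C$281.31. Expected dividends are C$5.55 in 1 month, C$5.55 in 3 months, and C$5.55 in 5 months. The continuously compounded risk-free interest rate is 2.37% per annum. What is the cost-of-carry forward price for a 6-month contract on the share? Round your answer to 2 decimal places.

PV(dividends) I = 5.55·e^(−0.0237·1/12) + 5.55·e^(−0.0237·3/12) + 5.55·e^(−0.0237·5/12)
I = 5.5390 + 5.5172 + 5.4955 = 16.5517
F = (S − I)·e^(rT) = (281.31 − 16.5517) · e^(0.0237·6/12)
= 264.7583 · e^0.011850 = 264.7583 × 1.011920 = C$267.91

C$267.91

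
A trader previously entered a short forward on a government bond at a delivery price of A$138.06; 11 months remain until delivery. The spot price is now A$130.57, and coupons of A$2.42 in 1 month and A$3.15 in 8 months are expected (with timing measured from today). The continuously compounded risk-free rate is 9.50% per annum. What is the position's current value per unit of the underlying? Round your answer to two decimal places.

A$1.33

PV(remaining coupons) I = 2.42·e^(−0.0950·1/12) + 3.15·e^(−0.0950·8/12) = 5.3576
Current forward F = (S − I)·e^(rT) = (130.57 − 5.3576)·e^(0.0950·11/12) = 125.2124 × 1.090988 = 136.6052
Value (long) = (F − K)·e^(−rT) = (136.6052 − 138.06) × 0.916601 = -1.3335
Short position value = −(long value) = A$1.33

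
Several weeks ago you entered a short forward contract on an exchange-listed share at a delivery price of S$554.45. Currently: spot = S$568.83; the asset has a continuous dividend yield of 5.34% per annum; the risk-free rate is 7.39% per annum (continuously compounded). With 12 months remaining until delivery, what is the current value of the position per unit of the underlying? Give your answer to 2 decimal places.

Current fair forward for the remaining 12 months: F = S·e^((r − q)·T), (r − q) = 0.0739 − 0.0534 = 0.0205
F = 568.83 · e^(0.0205 × 12/12) = 568.83 × 1.020712 = 580.6116
Value of long forward = (F − K)·e^(−rT) = (580.6116 − 554.45) · e^(−0.0739·12/12)
= 26.1616 × 0.928765 = 24.30
Short position value = −(long value) = -S$24.30

-S$24.30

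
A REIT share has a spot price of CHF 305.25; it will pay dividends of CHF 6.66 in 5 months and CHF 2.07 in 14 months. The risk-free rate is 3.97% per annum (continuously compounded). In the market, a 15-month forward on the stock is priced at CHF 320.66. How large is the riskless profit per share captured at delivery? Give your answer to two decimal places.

CHF 8.84 per share

PV(dividends) I = 6.66·e^(−0.0397·5/12) + 2.07·e^(−0.0397·14/12) = 8.5270
Fair forward F* = (S − I)·e^(rT) = (305.25 − 8.5270)·e^0.049625 = 296.7230 × 1.050877 = 311.8194
Market CHF 320.66 > fair 311.8194: forward overpriced → cash-and-carry (borrow at r, buy the stock and collect the dividends, short the forward).
Profit at T = |F_mkt − F*| = |320.66 − 311.8194| = CHF 8.84 per share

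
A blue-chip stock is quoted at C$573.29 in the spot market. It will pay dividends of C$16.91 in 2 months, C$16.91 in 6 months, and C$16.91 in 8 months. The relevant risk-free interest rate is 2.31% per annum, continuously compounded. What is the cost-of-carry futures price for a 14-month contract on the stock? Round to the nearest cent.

PV(dividends) I = 16.91·e^(−0.0231·2/12) + 16.91·e^(−0.0231·6/12) + 16.91·e^(−0.0231·8/12)
I = 16.8450 + 16.7158 + 16.6516 = 50.2124
F = (S − I)·e^(rT) = (573.29 − 50.2124) · e^(0.0231·14/12)
= 523.0776 · e^0.026950 = 523.0776 × 1.027316 = C$537.37

C$537.37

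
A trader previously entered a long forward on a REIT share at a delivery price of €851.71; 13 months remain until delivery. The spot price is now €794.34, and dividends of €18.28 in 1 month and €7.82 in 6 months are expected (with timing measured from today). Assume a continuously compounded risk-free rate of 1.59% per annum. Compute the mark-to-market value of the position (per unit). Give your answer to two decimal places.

-€68.84

PV(remaining dividends) I = 18.28·e^(−0.0159·1/12) + 7.82·e^(−0.0159·6/12) = 26.0139
Current forward F = (S − I)·e^(rT) = (794.34 − 26.0139)·e^(0.0159·13/12) = 768.3261 × 1.017374 = 781.6750
Value (long) = (F − K)·e^(−rT) = (781.6750 − 851.71) × 0.982923 = -68.8390
Value = -€68.84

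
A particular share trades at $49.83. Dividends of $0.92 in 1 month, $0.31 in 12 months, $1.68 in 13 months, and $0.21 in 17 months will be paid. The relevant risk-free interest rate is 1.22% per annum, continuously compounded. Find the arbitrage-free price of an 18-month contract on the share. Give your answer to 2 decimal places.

$47.60

PV(dividends) I = 0.92·e^(−0.0122·1/12) + 0.31·e^(−0.0122·12/12) + 1.68·e^(−0.0122·13/12) + 0.21·e^(−0.0122·17/12)
I = 0.9191 + 0.3062 + 1.6579 + 0.2064 = 3.0896
F = (S − I)·e^(rT) = (49.83 − 3.0896) · e^(0.0122·18/12)
= 46.7404 · e^0.018300 = 46.7404 × 1.018468 = $47.60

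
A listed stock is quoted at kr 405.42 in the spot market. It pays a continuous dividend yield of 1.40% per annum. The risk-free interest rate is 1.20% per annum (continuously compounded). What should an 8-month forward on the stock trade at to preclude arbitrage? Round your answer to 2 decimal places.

F = S·e^((r − q)T) = 405.42 · e^((0.0120 − 0.0140) × 8/12)
= 405.42 · e^-0.001333 = 405.42 × 0.998668
F = kr 404.88

kr 404.88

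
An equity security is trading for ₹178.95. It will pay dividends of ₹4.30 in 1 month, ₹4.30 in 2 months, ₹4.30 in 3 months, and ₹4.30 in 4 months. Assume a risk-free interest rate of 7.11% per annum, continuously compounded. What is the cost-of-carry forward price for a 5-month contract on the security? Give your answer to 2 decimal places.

PV(dividends) I = 4.30·e^(−0.0711·1/12) + 4.30·e^(−0.0711·2/12) + 4.30·e^(−0.0711·3/12) + 4.30·e^(−0.0711·4/12)
I = 4.2746 + 4.2493 + 4.2242 + 4.1993 = 16.9474
F = (S − I)·e^(rT) = (178.95 − 16.9474) · e^(0.0711·5/12)
= 162.0026 · e^0.029625 = 162.0026 × 1.030068 = ₹166.87

₹166.87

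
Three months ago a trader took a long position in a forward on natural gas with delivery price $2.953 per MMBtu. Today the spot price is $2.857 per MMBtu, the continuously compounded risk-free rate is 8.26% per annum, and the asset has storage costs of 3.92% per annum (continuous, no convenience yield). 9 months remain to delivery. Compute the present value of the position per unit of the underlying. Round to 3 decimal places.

$0.167 per MMBtu

Current fair forward for the remaining 9 months: F = S·e^((r + u)·T), (r + u) = 0.0826 + 0.0392 = 0.1218
F = 2.857 · e^(0.1218 × 9/12) = 2.857 × 1.095652 = 3.1303
Value of long forward = (F − K)·e^(−rT) = (3.1303 − 2.953) · e^(−0.0826·9/12)
= 0.1773 × 0.939930 = 0.167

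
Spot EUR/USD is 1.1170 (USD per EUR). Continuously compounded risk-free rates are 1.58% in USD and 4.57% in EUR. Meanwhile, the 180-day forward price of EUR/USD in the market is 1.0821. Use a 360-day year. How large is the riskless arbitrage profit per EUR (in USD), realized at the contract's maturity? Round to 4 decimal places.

0.0183 per EUR (in USD)

Fair forward: F* = S·e^(carry·T), with carry = (r_USD − r_EUR) = 0.0158 − 0.0457 = -0.0299
F* = 1.1170 · e^(-0.0299 × 180/360) = 1.1170 · e^-0.014950 = 1.1170 × 0.985161 = 1.1004
Market 1.0821 < fair 1.1004: forward underpriced → reverse cash-and-carry (short spot, go long the forward).
At maturity, profit = |F_mkt − F*| = |1.0821 − 1.1004| = 0.0183 per EUR (in USD)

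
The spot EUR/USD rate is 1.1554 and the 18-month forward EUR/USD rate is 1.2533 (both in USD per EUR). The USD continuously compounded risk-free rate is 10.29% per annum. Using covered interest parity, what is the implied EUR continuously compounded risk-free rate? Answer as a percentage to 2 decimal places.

F = S·e^((r_USD − r_EUR)T) ⇒ r_EUR = r_USD − ln(F/S)/T
ln(1.2533/1.1554) = 0.081333; /(18/12) = 0.054222
r_EUR = 0.1029 − 0.054222 = 0.048678
r_EUR = 4.87%

4.87%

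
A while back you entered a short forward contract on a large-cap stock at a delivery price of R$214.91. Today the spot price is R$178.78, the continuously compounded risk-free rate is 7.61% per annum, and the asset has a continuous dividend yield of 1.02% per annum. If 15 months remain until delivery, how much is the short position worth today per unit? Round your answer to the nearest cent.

R$18.89

Current fair forward for the remaining 15 months: F = S·e^((r − q)·T), (r − q) = 0.0761 − 0.0102 = 0.0659
F = 178.78 · e^(0.0659 × 15/12) = 178.78 × 1.085863 = 194.1306
Value of long forward = (F − K)·e^(−rT) = (194.1306 − 214.91) · e^(−0.0761·15/12)
= -20.7794 × 0.909259 = -18.89
Short position value = −(long value) = R$18.89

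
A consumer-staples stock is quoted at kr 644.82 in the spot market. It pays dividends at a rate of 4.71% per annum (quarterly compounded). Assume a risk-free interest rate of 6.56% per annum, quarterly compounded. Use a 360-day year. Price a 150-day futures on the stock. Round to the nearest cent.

F = S · (1+r/4)^(4T) / (1+q/4)^(4T)
= 644.82 × 1.027482 / 1.019702 = 644.82 × 1.007630
F = kr 649.74

kr 649.74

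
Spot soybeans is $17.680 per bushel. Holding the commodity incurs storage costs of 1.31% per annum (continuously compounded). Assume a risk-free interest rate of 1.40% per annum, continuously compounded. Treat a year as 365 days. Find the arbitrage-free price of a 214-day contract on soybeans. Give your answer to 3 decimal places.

Net carry = r + u − y = 0.0140 + 0.0131 − 0.0000 = 0.0271
F = S·e^((r+u−y)T) = 17.680 · e^(0.0271 × 214/365) = 17.680 · e^0.015889
= 17.680 × 1.016016 = $17.963 per bushel

$17.963 per bushel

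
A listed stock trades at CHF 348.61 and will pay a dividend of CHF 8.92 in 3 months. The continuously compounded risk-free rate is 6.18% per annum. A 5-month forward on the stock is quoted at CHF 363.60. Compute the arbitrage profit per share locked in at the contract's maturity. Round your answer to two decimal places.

CHF 14.91 per share

PV(dividends) I = 8.92·e^(−0.0618·3/12) = 8.7832
Fair forward F* = (S − I)·e^(rT) = (348.61 − 8.7832)·e^0.025750 = 339.8268 × 1.026084 = 348.6908
Market CHF 363.60 > fair 348.6908: forward overpriced → cash-and-carry (borrow at r, buy the stock and collect the dividends, short the forward).
Profit at T = |F_mkt − F*| = |363.60 − 348.6908| = CHF 14.91 per share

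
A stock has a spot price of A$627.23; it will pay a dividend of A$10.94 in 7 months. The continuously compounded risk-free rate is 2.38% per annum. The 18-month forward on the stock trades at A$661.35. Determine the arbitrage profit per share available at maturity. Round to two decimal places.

PV(dividends) I = 10.94·e^(−0.0238·7/12) = 10.7892
Fair forward F* = (S − I)·e^(rT) = (627.23 − 10.7892)·e^0.035700 = 616.4408 × 1.036345 = 638.8453
Market A$661.35 > fair 638.8453: forward overpriced → cash-and-carry (borrow at r, buy the stock and collect the dividends, short the forward).
Profit at T = |F_mkt − F*| = |661.35 − 638.8453| = A$22.50 per share

A$22.50 per share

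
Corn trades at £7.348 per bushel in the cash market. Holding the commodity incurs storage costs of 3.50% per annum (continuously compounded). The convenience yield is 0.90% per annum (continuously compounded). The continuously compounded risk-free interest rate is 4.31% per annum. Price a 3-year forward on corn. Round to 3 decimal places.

Net carry = r + u − y = 0.0431 + 0.0350 − 0.0090 = 0.0691
F = S·e^((r+u−y)T) = 7.348 · e^(0.0691 × 3) = 7.348 · e^0.207300
= 7.348 × 1.230352 = £9.041 per bushel

£9.041 per bushel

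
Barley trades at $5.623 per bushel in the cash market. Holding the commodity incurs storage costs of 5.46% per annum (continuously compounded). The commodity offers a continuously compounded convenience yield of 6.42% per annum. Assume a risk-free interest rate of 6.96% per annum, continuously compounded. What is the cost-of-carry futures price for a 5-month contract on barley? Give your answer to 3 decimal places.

Net carry = r + u − y = 0.0696 + 0.0546 − 0.0642 = 0.0600
F = S·e^((r+u−y)T) = 5.623 · e^(0.0600 × 5/12) = 5.623 · e^0.025000
= 5.623 × 1.025315 = $5.765 per bushel

$5.765 per bushel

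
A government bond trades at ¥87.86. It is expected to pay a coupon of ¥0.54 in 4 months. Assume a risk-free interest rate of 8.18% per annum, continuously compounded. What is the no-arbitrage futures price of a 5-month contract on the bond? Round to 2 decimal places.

PV(coupons) I = 0.54·e^(−0.0818·4/12)
I = 0.5255
F = (S − I)·e^(rT) = (87.86 − 0.5255) · e^(0.0818·5/12)
= 87.3345 · e^0.034083 = 87.3345 × 1.034670 = ¥90.36

¥90.36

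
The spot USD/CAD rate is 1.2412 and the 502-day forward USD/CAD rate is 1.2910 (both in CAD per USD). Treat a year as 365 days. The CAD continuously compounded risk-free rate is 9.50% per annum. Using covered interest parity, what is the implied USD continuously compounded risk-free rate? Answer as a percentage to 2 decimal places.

F = S·e^((r_CAD − r_USD)T) ⇒ r_USD = r_CAD − ln(F/S)/T
ln(1.2910/1.2412) = 0.039338; /(502/365) = 0.028602
r_USD = 0.0950 − 0.028602 = 0.066398
r_USD = 6.64%

6.64%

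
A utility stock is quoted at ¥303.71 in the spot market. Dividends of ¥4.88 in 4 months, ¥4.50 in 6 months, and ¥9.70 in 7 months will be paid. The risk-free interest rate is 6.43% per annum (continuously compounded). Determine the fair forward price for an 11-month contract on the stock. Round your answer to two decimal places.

PV(dividends) I = 4.88·e^(−0.0643·4/12) + 4.50·e^(−0.0643·6/12) + 9.70·e^(−0.0643·7/12)
I = 4.7765 + 4.3576 + 9.3429 = 18.4770
F = (S − I)·e^(rT) = (303.71 − 18.4770) · e^(0.0643·11/12)
= 285.2330 · e^0.058942 = 285.2330 × 1.060714 = ¥302.55

¥302.55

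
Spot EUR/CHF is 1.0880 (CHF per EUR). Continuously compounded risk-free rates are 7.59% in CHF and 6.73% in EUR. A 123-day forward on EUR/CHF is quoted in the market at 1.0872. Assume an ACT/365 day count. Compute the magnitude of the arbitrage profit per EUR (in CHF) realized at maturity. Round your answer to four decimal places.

Fair forward: F* = S·e^(carry·T), with carry = (r_CHF − r_EUR) = 0.0759 − 0.0673 = 0.0086
F* = 1.0880 · e^(0.0086 × 123/365) = 1.0880 · e^0.002898 = 1.0880 × 1.002902 = 1.0912
Market 1.0872 < fair 1.0912: forward underpriced → reverse cash-and-carry (short spot, go long the forward).
At maturity, profit = |F_mkt − F*| = |1.0872 − 1.0912| = 0.0040 per EUR (in CHF)

0.0040 per EUR (in CHF)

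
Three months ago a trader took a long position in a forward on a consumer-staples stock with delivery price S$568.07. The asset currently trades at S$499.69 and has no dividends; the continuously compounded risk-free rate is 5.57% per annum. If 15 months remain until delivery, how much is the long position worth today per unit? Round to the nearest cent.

Current fair forward for the remaining 15 months: F = S·e^(r·T), r = 0.0557
F = 499.69 · e^(0.0557 × 15/12) = 499.69 × 1.072106 = 535.7206
Value of long forward = (F − K)·e^(−rT) = (535.7206 − 568.07) · e^(−0.0557·15/12)
= -32.3494 × 0.932744 = -30.17

-S$30.17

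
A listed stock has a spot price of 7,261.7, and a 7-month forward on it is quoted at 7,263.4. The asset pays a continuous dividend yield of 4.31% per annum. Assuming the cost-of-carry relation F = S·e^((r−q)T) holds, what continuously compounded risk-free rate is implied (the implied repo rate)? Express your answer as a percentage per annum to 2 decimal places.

From F = S·e^((r−q)T): (r − q) = ln(F/S)/T
ln(7263.4/7261.7) = ln(1.000234) = 0.000234
(r − q) = 0.000234 / (7/12) = 0.000401
r = ln(F/S)/T + q = 0.000401 + 0.0431 = 0.043501
r = 4.35%

4.35%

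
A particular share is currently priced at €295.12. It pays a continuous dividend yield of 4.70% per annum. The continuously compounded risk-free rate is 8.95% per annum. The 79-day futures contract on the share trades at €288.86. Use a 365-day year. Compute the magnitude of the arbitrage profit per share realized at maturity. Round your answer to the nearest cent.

Fair futures: F* = S·e^(carry·T), with carry = (r − q) = 0.0895 − 0.0470 = 0.0425
F* = 295.12 · e^(0.0425 × 79/365) = 295.12 · e^0.009199 = 295.12 × 1.009241 = €297.8472
Market €288.86 < fair €297.8472: forward underpriced → reverse cash-and-carry (short spot, go long the forward).
At maturity, profit = |F_mkt − F*| = |288.86 − 297.8472| = €8.99 per share

€8.99 per share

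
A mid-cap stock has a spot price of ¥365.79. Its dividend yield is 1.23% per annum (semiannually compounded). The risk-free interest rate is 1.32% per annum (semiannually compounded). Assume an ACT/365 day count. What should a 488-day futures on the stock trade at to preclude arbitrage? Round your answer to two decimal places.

F = S · (1+r/2)^(2T) / (1+q/2)^(2T)
= 365.79 × 1.017746 / 1.016530 = 365.79 × 1.001196
F = ¥366.23

¥366.23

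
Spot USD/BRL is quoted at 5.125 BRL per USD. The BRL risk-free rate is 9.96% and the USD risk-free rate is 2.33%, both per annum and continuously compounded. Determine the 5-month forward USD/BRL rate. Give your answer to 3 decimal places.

F = S·e^((r_BRL − r_USD)T) = 5.125 · e^((0.0996 − 0.0233) × 5/12)
= 5.125 · e^0.031792 = 5.125 × 1.032303
F = 5.291 BRL per USD

5.291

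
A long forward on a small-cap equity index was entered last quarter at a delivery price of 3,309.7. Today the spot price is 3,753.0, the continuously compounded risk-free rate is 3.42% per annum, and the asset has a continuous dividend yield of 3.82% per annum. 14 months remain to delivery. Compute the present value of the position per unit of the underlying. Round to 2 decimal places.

Current fair forward for the remaining 14 months: F = S·e^((r − q)·T), (r − q) = 0.0342 − 0.0382 = -0.0040
F = 3753.0 · e^(-0.0040 × 14/12) = 3753.0 × 0.99534421 = 3735.5268
Value of long forward = (F − K)·e^(−rT) = (3735.5268 − 3309.7) · e^(−0.0342·14/12)
= 425.8268 × 0.96088552 = 409.17

409.17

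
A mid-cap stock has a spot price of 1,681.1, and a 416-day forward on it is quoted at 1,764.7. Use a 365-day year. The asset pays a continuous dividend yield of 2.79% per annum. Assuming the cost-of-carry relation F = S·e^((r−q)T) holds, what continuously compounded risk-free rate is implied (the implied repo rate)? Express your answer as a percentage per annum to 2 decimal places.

7.05%

From F = S·e^((r−q)T): (r − q) = ln(F/S)/T
ln(1764.7/1681.1) = ln(1.049729) = 0.048532
(r − q) = 0.048532 / (416/365) = 0.042582
r = ln(F/S)/T + q = 0.042582 + 0.0279 = 0.070482
r = 7.05%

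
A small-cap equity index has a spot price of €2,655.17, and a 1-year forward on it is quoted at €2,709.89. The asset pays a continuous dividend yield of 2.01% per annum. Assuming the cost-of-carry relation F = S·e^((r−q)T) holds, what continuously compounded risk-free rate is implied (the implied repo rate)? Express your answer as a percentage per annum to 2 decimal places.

From F = S·e^((r−q)T): (r − q) = ln(F/S)/T
ln(2709.89/2655.17) = ln(1.020609) = 0.020400
(r − q) = 0.020400 / (12/12) = 0.020400
r = ln(F/S)/T + q = 0.020400 + 0.0201 = 0.040500
r = 4.05%

4.05%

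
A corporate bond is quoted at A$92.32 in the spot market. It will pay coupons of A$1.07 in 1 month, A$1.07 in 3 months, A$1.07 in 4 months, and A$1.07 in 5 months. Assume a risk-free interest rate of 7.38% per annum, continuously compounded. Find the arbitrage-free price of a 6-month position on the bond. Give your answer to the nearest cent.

A$91.44

PV(coupons) I = 1.07·e^(−0.0738·1/12) + 1.07·e^(−0.0738·3/12) + 1.07·e^(−0.0738·4/12) + 1.07·e^(−0.0738·5/12)
I = 1.0634 + 1.0504 + 1.0440 + 1.0376 = 4.1954
F = (S − I)·e^(rT) = (92.32 − 4.1954) · e^(0.0738·6/12)
= 88.1246 · e^0.036900 = 88.1246 × 1.037589 = A$91.44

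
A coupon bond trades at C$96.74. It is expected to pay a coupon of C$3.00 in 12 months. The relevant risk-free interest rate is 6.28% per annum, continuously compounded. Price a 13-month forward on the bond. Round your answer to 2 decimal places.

PV(coupons) I = 3.00·e^(−0.0628·12/12)
I = 2.8174
F = (S − I)·e^(rT) = (96.74 − 2.8174) · e^(0.0628·13/12)
= 93.9226 · e^0.068033 = 93.9226 × 1.070401 = C$100.53

C$100.53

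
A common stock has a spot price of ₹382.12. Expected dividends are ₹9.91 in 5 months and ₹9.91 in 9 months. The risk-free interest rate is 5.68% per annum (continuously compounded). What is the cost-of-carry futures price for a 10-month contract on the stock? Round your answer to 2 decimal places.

PV(dividends) I = 9.91·e^(−0.0568·5/12) + 9.91·e^(−0.0568·9/12)
I = 9.6782 + 9.4967 = 19.1749
F = (S − I)·e^(rT) = (382.12 − 19.1749) · e^(0.0568·10/12)
= 362.9451 · e^0.047333 = 362.9451 × 1.048471 = ₹380.54

₹380.54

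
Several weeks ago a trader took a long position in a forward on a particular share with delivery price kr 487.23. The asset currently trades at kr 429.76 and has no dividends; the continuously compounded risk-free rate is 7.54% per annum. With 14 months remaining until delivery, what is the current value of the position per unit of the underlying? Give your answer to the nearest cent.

Current fair forward for the remaining 14 months: F = S·e^(r·T), r = 0.0754
F = 429.76 · e^(0.0754 × 14/12) = 429.76 × 1.091952 = 469.2773
Value of long forward = (F − K)·e^(−rT) = (469.2773 − 487.23) · e^(−0.0754·14/12)
= -17.9527 × 0.915791 = -16.44

-kr 16.44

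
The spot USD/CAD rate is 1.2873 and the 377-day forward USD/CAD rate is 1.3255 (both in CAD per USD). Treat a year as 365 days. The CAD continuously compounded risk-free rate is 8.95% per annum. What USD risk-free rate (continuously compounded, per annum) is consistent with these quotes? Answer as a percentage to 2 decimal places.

F = S·e^((r_CAD − r_USD)T) ⇒ r_USD = r_CAD − ln(F/S)/T
ln(1.3255/1.2873) = 0.029243; /(377/365) = 0.028312
r_USD = 0.0895 − 0.028312 = 0.061188
r_USD = 6.12%

6.12%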